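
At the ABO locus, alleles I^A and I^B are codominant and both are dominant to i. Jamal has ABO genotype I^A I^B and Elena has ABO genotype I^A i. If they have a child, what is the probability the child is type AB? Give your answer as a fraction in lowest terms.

ABO cross I^A I^B × I^A i → offspring phenotypes: 1/2 A, 1/4 B, 1/4 AB.
So P(type AB) = 1/4.

1/4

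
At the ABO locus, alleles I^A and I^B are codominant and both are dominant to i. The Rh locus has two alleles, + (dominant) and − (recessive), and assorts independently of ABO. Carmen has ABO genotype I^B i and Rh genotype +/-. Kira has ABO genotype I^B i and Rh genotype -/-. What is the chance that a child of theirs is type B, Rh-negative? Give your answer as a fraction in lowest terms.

ABO cross I^B i × I^B i → offspring phenotypes: 1/4 O, 3/4 B.
Rh cross +/- × -/- → 1/2 Rh+, 1/2 Rh-.
Independent loci: P(type B, Rh-negative) = 3/4 × 1/2 = 3/8.

3/8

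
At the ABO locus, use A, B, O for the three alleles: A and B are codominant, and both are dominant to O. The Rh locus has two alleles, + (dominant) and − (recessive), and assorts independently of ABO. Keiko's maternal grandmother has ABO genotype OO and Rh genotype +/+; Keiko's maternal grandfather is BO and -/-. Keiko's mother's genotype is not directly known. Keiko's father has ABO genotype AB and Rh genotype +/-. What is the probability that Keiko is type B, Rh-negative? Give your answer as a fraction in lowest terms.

1/8

Keiko's mother's ABO genotype from OO × BO: 1/2 BO, 1/2 OO.
Crossing each possibility with the father AB and summing P(type B): 1/2·1/2 + 1/2·1/2 = 1/2.
Similarly for Rh via the mother's Rh distribution: P(Rh-) = 1/4.
Independent loci: 1/2 × 1/4 = 1/8.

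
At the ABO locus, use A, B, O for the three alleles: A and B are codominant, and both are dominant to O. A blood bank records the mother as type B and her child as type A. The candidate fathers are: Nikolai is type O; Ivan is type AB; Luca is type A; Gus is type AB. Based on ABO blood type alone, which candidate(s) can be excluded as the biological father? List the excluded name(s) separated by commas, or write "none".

Nikolai

A candidate is excluded only if no genotype consistent with his phenotype could produce a type A child with a type B mother.
Nikolai (type O): no genotype consistent with that phenotype can produce a type-A child with a type-B mother.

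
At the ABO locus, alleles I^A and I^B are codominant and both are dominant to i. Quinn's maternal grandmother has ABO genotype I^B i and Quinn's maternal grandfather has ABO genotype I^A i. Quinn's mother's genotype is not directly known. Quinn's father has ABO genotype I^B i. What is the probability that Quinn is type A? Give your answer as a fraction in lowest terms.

Quinn's mother's ABO genotype from I^B i × I^A i: 1/4 I^A I^B, 1/4 I^A i, 1/4 I^B i, 1/4 i i.
Crossing each possibility with the father I^B i and summing P(type A): 1/4·1/4 + 1/4·1/4 + 1/4·0 + 1/4·0 = 1/8.

1/8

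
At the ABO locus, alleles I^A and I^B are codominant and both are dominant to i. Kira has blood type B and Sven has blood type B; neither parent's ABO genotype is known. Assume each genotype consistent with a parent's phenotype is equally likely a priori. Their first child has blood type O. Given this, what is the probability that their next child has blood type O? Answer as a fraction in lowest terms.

1/4

Possible genotypes: Kira ∈ {I^B I^B, I^B i}; Sven ∈ {I^B I^B, I^B i}.
Weight each parental genotype pair by prior × P(type-O child):
  I^B i × I^B i: posterior weight 1; P(next child type O) = 1/4.
Weighted sum = 1/4.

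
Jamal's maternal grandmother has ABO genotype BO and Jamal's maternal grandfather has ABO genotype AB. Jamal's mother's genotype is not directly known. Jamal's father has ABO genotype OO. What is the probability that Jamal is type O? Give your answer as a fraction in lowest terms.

1/4

Jamal's mother's ABO genotype from BO × AB: 1/4 AB, 1/4 AO, 1/4 BB, 1/4 BO.
Crossing each possibility with the father OO and summing P(type O): 1/4·0 + 1/4·1/2 + 1/4·0 + 1/4·1/2 = 1/4.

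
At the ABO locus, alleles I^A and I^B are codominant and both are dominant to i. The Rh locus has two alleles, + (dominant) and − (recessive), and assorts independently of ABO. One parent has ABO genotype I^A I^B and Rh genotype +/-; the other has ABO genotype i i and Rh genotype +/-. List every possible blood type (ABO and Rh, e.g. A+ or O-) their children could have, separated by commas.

A+, A-, B+, B-

Gametes from I^A I^B × i i give offspring ABO genotypes I^A i, I^B i, i.e. phenotypes A, B.
Rh cross +/- × +/- → phenotypes Rh+, Rh-.
Combining independently: A+, A-, B+, B-.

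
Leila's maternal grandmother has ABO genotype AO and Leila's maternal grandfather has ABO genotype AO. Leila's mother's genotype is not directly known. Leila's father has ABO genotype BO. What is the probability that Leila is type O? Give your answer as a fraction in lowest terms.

1/4

Leila's mother's ABO genotype from AO × AO: 1/4 AA, 1/2 AO, 1/4 OO.
Crossing each possibility with the father BO and summing P(type O): 1/4·0 + 1/2·1/4 + 1/4·1/2 = 1/4.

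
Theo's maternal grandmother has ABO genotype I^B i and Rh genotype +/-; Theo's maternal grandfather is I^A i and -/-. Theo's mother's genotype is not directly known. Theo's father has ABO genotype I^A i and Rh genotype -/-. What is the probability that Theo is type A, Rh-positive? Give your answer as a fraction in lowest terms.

1/8

Theo's mother's ABO genotype from I^B i × I^A i: 1/4 I^A I^B, 1/4 I^A i, 1/4 I^B i, 1/4 i i.
Crossing each possibility with the father I^A i and summing P(type A): 1/4·1/2 + 1/4·3/4 + 1/4·1/4 + 1/4·1/2 = 1/2.
Similarly for Rh via the mother's Rh distribution: P(Rh+) = 1/4.
Independent loci: 1/2 × 1/4 = 1/8.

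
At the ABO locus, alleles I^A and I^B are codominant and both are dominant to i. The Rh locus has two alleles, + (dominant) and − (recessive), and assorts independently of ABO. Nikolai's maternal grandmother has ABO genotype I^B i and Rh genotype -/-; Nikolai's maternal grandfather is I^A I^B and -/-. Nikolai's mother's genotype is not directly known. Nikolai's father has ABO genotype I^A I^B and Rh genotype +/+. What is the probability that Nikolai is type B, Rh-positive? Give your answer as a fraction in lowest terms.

3/8

Nikolai's mother's ABO genotype from I^B i × I^A I^B: 1/4 I^A I^B, 1/4 I^A i, 1/4 I^B I^B, 1/4 I^B i.
Crossing each possibility with the father I^A I^B and summing P(type B): 1/4·1/4 + 1/4·1/4 + 1/4·1/2 + 1/4·1/2 = 3/8.
Similarly for Rh via the mother's Rh distribution: P(Rh+) = 1.
Independent loci: 3/8 × 1 = 3/8.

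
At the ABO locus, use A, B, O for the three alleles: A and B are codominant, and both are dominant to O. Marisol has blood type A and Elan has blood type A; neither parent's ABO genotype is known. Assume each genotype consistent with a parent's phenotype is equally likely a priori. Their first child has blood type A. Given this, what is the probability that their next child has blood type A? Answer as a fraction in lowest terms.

Possible genotypes: Marisol ∈ {AA, AO}; Elan ∈ {AA, AO}.
Weight each parental genotype pair by prior × P(type-A child):
  AA × AA: posterior weight 4/15; P(next child type A) = 1.
  AA × AO: posterior weight 4/15; P(next child type A) = 1.
  AO × AA: posterior weight 4/15; P(next child type A) = 1.
  AO × AO: posterior weight 1/5; P(next child type A) = 3/4.
Weighted sum = 19/20.

19/20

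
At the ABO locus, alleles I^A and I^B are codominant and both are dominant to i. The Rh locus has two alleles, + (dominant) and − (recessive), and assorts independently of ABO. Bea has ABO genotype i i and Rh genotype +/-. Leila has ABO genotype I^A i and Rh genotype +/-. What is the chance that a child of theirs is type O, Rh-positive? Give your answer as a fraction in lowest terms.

ABO cross i i × I^A i → offspring phenotypes: 1/2 O, 1/2 A.
Rh cross +/- × +/- → 3/4 Rh+, 1/4 Rh-.
Independent loci: P(type O, Rh-positive) = 1/2 × 3/4 = 3/8.

3/8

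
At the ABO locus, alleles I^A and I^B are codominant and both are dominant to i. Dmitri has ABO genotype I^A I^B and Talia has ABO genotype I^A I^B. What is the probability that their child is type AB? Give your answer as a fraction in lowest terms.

ABO cross I^A I^B × I^A I^B → offspring phenotypes: 1/4 A, 1/4 B, 1/2 AB.
So P(type AB) = 1/2.

1/2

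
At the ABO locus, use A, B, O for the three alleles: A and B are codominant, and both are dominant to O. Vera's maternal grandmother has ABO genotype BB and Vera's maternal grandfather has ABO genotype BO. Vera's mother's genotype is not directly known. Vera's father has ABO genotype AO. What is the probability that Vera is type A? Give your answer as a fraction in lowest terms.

Vera's mother's ABO genotype from BB × BO: 1/2 BB, 1/2 BO.
Crossing each possibility with the father AO and summing P(type A): 1/2·0 + 1/2·1/4 = 1/8.

1/8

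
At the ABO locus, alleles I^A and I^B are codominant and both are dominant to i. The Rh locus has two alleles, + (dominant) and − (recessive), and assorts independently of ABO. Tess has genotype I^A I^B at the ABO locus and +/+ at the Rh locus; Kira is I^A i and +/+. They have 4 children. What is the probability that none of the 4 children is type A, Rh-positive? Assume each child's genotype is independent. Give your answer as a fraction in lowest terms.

1/16

ABO cross I^A I^B × I^A i → 1/2 A, 1/4 B, 1/4 AB.
Rh cross +/+ × +/+ → 1 Rh+; so P(type A, Rh-positive) = 1/2 × 1 = 1/2 per child.
P(not type A, Rh-positive) = 1/2 for one child; (1/2)^4 = 1/16.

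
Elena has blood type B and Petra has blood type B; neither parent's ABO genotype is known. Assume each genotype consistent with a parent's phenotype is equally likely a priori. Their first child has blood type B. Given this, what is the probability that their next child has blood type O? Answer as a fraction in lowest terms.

Possible genotypes: Elena ∈ {BB, BO}; Petra ∈ {BB, BO}.
Weight each parental genotype pair by prior × P(type-B child):
  BB × BB: posterior weight 4/15; P(next child type O) = 0.
  BB × BO: posterior weight 4/15; P(next child type O) = 0.
  BO × BB: posterior weight 4/15; P(next child type O) = 0.
  BO × BO: posterior weight 1/5; P(next child type O) = 1/4.
Weighted sum = 1/20.

1/20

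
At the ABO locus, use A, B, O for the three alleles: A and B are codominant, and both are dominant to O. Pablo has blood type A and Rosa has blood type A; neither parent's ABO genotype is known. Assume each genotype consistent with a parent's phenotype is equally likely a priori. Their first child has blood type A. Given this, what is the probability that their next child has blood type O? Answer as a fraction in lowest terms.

1/20

Possible genotypes: Pablo ∈ {AA, AO}; Rosa ∈ {AA, AO}.
Weight each parental genotype pair by prior × P(type-A child):
  AA × AA: posterior weight 4/15; P(next child type O) = 0.
  AA × AO: posterior weight 4/15; P(next child type O) = 0.
  AO × AA: posterior weight 4/15; P(next child type O) = 0.
  AO × AO: posterior weight 1/5; P(next child type O) = 1/4.
Weighted sum = 1/20.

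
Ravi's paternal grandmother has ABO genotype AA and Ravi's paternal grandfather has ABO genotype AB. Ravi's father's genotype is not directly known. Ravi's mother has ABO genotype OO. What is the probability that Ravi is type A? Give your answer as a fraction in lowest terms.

Ravi's father's ABO genotype from AA × AB: 1/2 AA, 1/2 AB.
Crossing each possibility with the mother OO and summing P(type A): 1/2·1 + 1/2·1/2 = 3/4.

3/4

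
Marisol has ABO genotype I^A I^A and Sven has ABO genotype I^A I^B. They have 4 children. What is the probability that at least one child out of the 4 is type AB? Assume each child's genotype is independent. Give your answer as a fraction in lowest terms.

ABO cross I^A I^A × I^A I^B → 1/2 A, 1/2 AB.
So P(type AB) = 1/2 per child.
P(none) = (1/2)^4 = 1/16; P(at least one) = 1 − 1/16 = 15/16.

15/16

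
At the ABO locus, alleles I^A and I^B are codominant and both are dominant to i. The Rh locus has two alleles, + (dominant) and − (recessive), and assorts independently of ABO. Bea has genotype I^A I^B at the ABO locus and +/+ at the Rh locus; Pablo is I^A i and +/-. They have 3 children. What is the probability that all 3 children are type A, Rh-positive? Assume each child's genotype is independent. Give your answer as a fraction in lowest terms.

ABO cross I^A I^B × I^A i → 1/2 A, 1/4 B, 1/4 AB.
Rh cross +/+ × +/- → 1 Rh+; so P(type A, Rh-positive) = 1/2 × 1 = 1/2 per child.
All 3 independent: (1/2)^3 = 1/8.

1/8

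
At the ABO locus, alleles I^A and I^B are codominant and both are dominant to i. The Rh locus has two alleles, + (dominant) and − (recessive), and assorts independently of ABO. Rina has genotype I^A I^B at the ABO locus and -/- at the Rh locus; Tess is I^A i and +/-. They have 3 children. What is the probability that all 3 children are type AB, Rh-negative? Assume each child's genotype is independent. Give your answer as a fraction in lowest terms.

ABO cross I^A I^B × I^A i → 1/2 A, 1/4 B, 1/4 AB.
Rh cross -/- × +/- → 1/2 Rh+, 1/2 Rh-; so P(type AB, Rh-negative) = 1/4 × 1/2 = 1/8 per child.
All 3 independent: (1/8)^3 = 1/512.

1/512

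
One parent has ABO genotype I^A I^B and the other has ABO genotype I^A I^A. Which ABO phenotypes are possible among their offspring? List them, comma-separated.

Gametes from I^A I^B × I^A I^A give offspring ABO genotypes I^A I^A, I^A I^B, i.e. phenotypes A, AB.

A, AB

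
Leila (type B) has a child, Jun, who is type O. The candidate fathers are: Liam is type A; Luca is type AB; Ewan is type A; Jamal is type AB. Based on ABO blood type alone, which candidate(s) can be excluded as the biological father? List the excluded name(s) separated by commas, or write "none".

Luca, Jamal

A candidate is excluded only if no genotype consistent with his phenotype could produce a type O child with a type B mother.
Luca (type AB): no genotype consistent with that phenotype can produce a type-O child with a type-B mother.
Jamal (type AB): no genotype consistent with that phenotype can produce a type-O child with a type-B mother.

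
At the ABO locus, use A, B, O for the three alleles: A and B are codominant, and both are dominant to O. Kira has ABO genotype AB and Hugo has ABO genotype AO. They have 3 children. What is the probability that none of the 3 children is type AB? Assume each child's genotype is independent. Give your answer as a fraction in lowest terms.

27/64

ABO cross AB × AO → 1/2 A, 1/4 B, 1/4 AB.
So P(type AB) = 1/4 per child.
P(not type AB) = 3/4 for one child; (3/4)^3 = 27/64.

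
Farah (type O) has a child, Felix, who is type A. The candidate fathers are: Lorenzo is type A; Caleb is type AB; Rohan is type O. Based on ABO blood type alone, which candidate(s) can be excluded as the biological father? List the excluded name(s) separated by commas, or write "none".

Rohan

A candidate is excluded only if no genotype consistent with his phenotype could produce a type A child with a type O mother.
Rohan (type O): no genotype consistent with that phenotype can produce a type-A child with a type-O mother.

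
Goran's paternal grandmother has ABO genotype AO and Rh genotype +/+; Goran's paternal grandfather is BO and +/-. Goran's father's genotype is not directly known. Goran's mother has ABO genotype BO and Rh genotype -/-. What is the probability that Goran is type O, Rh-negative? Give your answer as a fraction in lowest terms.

1/16

Goran's father's ABO genotype from AO × BO: 1/4 AB, 1/4 AO, 1/4 BO, 1/4 OO.
Crossing each possibility with the mother BO and summing P(type O): 1/4·0 + 1/4·1/4 + 1/4·1/4 + 1/4·1/2 = 1/4.
Similarly for Rh via the father's Rh distribution: P(Rh-) = 1/4.
Independent loci: 1/4 × 1/4 = 1/16.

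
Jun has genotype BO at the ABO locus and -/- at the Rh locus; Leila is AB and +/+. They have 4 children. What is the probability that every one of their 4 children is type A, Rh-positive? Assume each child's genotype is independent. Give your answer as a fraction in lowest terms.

ABO cross BO × AB → 1/4 A, 1/2 B, 1/4 AB.
Rh cross -/- × +/+ → 1 Rh+; so P(type A, Rh-positive) = 1/4 × 1 = 1/4 per child.
All 4 independent: (1/4)^4 = 1/256.

1/256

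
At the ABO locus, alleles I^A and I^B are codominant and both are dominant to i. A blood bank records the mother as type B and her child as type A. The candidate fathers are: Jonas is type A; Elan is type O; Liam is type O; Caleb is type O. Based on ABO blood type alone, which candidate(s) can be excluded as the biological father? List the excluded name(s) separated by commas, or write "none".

A candidate is excluded only if no genotype consistent with his phenotype could produce a type A child with a type B mother.
Elan (type O): no genotype consistent with that phenotype can produce a type-A child with a type-B mother.
Liam (type O): no genotype consistent with that phenotype can produce a type-A child with a type-B mother.
Caleb (type O): no genotype consistent with that phenotype can produce a type-A child with a type-B mother.

Elan, Liam, Caleb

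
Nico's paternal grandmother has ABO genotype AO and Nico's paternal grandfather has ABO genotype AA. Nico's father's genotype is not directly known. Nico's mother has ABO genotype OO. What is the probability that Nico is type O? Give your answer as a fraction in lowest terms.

1/4

Nico's father's ABO genotype from AO × AA: 1/2 AA, 1/2 AO.
Crossing each possibility with the mother OO and summing P(type O): 1/2·0 + 1/2·1/2 = 1/4.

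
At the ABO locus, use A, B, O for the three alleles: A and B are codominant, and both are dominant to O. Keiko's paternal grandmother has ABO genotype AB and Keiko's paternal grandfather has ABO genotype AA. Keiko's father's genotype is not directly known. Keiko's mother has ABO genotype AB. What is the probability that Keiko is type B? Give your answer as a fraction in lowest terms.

1/8

Keiko's father's ABO genotype from AB × AA: 1/2 AA, 1/2 AB.
Crossing each possibility with the mother AB and summing P(type B): 1/2·0 + 1/2·1/4 = 1/8.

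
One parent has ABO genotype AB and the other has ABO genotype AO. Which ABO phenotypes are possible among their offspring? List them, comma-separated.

A, B, AB

Gametes from AB × AO give offspring ABO genotypes AA, AB, AO, BO, i.e. phenotypes A, B, AB.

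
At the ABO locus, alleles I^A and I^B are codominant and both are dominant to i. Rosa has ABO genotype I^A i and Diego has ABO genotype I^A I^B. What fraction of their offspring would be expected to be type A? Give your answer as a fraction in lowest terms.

ABO cross I^A i × I^A I^B → offspring phenotypes: 1/2 A, 1/4 B, 1/4 AB.
So P(type A) = 1/2.

1/2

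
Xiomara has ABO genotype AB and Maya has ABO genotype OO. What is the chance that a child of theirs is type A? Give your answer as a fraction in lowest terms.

1/2

ABO cross AB × OO → offspring phenotypes: 1/2 A, 1/2 B.
So P(type A) = 1/2.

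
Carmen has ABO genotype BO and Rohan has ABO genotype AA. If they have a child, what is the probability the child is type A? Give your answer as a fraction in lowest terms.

ABO cross BO × AA → offspring phenotypes: 1/2 A, 1/2 AB.
So P(type A) = 1/2.

1/2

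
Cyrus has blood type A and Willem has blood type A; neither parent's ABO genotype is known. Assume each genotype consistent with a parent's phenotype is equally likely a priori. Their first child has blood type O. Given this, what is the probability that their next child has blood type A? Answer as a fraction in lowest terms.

3/4

Possible genotypes: Cyrus ∈ {I^A I^A, I^A i}; Willem ∈ {I^A I^A, I^A i}.
Weight each parental genotype pair by prior × P(type-O child):
  I^A i × I^A i: posterior weight 1; P(next child type A) = 3/4.
Weighted sum = 3/4.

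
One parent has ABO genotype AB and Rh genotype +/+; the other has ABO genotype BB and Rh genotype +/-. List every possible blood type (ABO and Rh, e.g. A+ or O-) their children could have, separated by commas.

B+, AB+

Gametes from AB × BB give offspring ABO genotypes AB, BB, i.e. phenotypes B, AB.
Rh cross +/+ × +/- → phenotypes Rh+.
Combining independently: B+, AB+.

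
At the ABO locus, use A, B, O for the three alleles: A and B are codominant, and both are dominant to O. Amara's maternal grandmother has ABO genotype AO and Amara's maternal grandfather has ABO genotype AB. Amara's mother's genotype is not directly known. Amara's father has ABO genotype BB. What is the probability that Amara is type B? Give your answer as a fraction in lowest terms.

Amara's mother's ABO genotype from AO × AB: 1/4 AA, 1/4 AB, 1/4 AO, 1/4 BO.
Crossing each possibility with the father BB and summing P(type B): 1/4·0 + 1/4·1/2 + 1/4·1/2 + 1/4·1 = 1/2.

1/2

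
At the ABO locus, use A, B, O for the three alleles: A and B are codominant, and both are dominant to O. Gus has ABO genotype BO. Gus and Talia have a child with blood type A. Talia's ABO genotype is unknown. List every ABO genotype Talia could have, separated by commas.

For each candidate genotype of Talia, check whether crossing it with BO can produce every observed child phenotype.
  AA → possible child types {A, AB} ✓
  AB → possible child types {A, B, AB} ✓
  AO → possible child types {O, A, B, AB} ✓
  BB → possible child types {B} ✗
  BO → possible child types {O, B} ✗
  OO → possible child types {O, B} ✗

AA, AB, AO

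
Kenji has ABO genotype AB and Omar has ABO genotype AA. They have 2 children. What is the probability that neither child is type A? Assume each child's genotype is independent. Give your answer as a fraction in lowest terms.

ABO cross AB × AA → 1/2 A, 1/2 AB.
So P(type A) = 1/2 per child.
P(not type A) = 1/2 for one child; (1/2)^2 = 1/4.

1/4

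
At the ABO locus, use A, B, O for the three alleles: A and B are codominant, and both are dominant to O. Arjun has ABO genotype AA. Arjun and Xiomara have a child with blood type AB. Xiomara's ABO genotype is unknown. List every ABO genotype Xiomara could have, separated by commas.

AB, BB, BO

For each candidate genotype of Xiomara, check whether crossing it with AA can produce every observed child phenotype.
  AA → possible child types {A} ✗
  AB → possible child types {A, AB} ✓
  AO → possible child types {A} ✗
  BB → possible child types {AB} ✓
  BO → possible child types {A, AB} ✓
  OO → possible child types {A} ✗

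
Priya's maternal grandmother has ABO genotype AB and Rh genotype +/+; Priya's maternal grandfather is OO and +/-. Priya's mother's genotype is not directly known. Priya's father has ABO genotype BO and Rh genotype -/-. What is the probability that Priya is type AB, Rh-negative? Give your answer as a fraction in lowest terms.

Priya's mother's ABO genotype from AB × OO: 1/2 AO, 1/2 BO.
Crossing each possibility with the father BO and summing P(type AB): 1/2·1/4 + 1/2·0 = 1/8.
Similarly for Rh via the mother's Rh distribution: P(Rh-) = 1/4.
Independent loci: 1/8 × 1/4 = 1/32.

1/32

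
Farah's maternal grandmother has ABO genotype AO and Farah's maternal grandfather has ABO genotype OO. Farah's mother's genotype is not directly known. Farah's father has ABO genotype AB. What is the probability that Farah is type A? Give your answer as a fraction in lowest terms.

1/2

Farah's mother's ABO genotype from AO × OO: 1/2 AO, 1/2 OO.
Crossing each possibility with the father AB and summing P(type A): 1/2·1/2 + 1/2·1/2 = 1/2.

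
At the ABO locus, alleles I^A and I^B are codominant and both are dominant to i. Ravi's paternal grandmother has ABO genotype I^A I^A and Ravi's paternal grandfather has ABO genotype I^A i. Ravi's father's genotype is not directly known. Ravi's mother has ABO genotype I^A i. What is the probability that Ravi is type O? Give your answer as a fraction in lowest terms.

1/8

Ravi's father's ABO genotype from I^A I^A × I^A i: 1/2 I^A I^A, 1/2 I^A i.
Crossing each possibility with the mother I^A i and summing P(type O): 1/2·0 + 1/2·1/4 = 1/8.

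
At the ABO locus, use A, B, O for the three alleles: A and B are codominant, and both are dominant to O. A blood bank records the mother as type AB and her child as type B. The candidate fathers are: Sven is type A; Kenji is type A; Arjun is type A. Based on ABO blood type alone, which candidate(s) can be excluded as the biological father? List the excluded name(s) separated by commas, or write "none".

none

A candidate is excluded only if no genotype consistent with his phenotype could produce a type B child with a type AB mother.
Every candidate has at least one consistent genotype combination, so none can be excluded.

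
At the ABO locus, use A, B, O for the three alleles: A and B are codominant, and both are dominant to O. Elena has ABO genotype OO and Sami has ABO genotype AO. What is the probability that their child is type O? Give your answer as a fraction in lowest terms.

ABO cross OO × AO → offspring phenotypes: 1/2 O, 1/2 A.
So P(type O) = 1/2.

1/2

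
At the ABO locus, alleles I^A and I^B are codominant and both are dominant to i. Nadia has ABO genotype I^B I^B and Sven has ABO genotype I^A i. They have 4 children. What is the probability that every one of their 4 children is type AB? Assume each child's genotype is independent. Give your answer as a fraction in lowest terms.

ABO cross I^B I^B × I^A i → 1/2 B, 1/2 AB.
So P(type AB) = 1/2 per child.
All 4 independent: (1/2)^4 = 1/16.

1/16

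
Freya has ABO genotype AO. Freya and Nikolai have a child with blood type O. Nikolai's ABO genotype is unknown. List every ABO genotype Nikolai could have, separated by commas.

AO, BO, OO

For each candidate genotype of Nikolai, check whether crossing it with AO can produce every observed child phenotype.
  AA → possible child types {A} ✗
  AB → possible child types {A, B, AB} ✗
  AO → possible child types {O, A} ✓
  BB → possible child types {B, AB} ✗
  BO → possible child types {O, A, B, AB} ✓
  OO → possible child types {O, A} ✓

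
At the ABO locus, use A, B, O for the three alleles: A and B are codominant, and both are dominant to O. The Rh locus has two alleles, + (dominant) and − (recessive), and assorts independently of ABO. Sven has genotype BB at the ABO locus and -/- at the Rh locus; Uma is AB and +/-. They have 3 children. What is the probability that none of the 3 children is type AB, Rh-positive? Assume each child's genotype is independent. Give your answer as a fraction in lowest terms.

ABO cross BB × AB → 1/2 B, 1/2 AB.
Rh cross -/- × +/- → 1/2 Rh+, 1/2 Rh-; so P(type AB, Rh-positive) = 1/2 × 1/2 = 1/4 per child.
P(not type AB, Rh-positive) = 3/4 for one child; (3/4)^3 = 27/64.

27/64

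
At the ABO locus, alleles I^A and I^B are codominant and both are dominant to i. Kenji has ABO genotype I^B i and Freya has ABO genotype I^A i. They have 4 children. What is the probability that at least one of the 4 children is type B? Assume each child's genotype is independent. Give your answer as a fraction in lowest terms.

ABO cross I^B i × I^A i → 1/4 O, 1/4 A, 1/4 B, 1/4 AB.
So P(type B) = 1/4 per child.
P(none) = (3/4)^4 = 81/256; P(at least one) = 1 − 81/256 = 175/256.

175/256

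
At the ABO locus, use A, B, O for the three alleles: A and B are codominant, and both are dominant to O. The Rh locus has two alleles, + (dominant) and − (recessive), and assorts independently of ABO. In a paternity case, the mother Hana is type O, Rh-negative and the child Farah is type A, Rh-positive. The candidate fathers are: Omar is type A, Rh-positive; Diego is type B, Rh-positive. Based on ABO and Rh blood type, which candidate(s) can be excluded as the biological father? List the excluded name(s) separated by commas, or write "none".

A candidate is excluded only if no genotype consistent with his phenotype could produce a type A, Rh-positive child with a type O, Rh-negative mother.
Diego (type B, Rh+): no genotype consistent with that phenotype can produce a type-A Rh+ child with a type-O mother.

Diego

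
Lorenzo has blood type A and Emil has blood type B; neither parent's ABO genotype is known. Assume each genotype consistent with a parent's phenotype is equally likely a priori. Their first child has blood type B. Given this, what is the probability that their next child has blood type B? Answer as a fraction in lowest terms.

5/12

Possible genotypes: Lorenzo ∈ {AA, AO}; Emil ∈ {BB, BO}.
Weight each parental genotype pair by prior × P(type-B child):
  AO × BB: posterior weight 2/3; P(next child type B) = 1/2.
  AO × BO: posterior weight 1/3; P(next child type B) = 1/4.
Weighted sum = 5/12.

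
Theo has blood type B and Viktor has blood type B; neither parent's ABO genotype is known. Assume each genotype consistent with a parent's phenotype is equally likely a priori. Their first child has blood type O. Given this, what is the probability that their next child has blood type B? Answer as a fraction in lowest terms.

Possible genotypes: Theo ∈ {I^B I^B, I^B i}; Viktor ∈ {I^B I^B, I^B i}.
Weight each parental genotype pair by prior × P(type-O child):
  I^B i × I^B i: posterior weight 1; P(next child type B) = 3/4.
Weighted sum = 3/4.

3/4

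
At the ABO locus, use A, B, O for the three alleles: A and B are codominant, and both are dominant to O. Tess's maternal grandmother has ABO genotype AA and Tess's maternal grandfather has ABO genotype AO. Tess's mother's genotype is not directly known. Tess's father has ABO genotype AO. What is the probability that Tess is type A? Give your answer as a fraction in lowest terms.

7/8

Tess's mother's ABO genotype from AA × AO: 1/2 AA, 1/2 AO.
Crossing each possibility with the father AO and summing P(type A): 1/2·1 + 1/2·3/4 = 7/8.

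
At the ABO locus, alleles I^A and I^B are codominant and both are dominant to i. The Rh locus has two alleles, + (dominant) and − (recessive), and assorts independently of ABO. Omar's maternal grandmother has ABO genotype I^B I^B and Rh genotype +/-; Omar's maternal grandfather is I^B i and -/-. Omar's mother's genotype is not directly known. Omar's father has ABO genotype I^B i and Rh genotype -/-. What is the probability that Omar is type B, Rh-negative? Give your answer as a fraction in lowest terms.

Omar's mother's ABO genotype from I^B I^B × I^B i: 1/2 I^B I^B, 1/2 I^B i.
Crossing each possibility with the father I^B i and summing P(type B): 1/2·1 + 1/2·3/4 = 7/8.
Similarly for Rh via the mother's Rh distribution: P(Rh-) = 3/4.
Independent loci: 7/8 × 3/4 = 21/32.

21/32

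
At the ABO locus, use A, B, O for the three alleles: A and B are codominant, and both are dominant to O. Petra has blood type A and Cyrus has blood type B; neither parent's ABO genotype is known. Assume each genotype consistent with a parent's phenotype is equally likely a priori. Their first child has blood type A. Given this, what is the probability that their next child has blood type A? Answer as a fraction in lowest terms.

Possible genotypes: Petra ∈ {AA, AO}; Cyrus ∈ {BB, BO}.
Weight each parental genotype pair by prior × P(type-A child):
  AA × BO: posterior weight 2/3; P(next child type A) = 1/2.
  AO × BO: posterior weight 1/3; P(next child type A) = 1/4.
Weighted sum = 5/12.

5/12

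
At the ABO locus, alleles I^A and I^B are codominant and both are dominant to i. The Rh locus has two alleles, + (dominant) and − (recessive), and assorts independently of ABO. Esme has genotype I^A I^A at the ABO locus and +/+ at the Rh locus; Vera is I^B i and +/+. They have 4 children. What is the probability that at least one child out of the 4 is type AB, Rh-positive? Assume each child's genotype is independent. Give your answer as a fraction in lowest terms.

15/16

ABO cross I^A I^A × I^B i → 1/2 A, 1/2 AB.
Rh cross +/+ × +/+ → 1 Rh+; so P(type AB, Rh-positive) = 1/2 × 1 = 1/2 per child.
P(none) = (1/2)^4 = 1/16; P(at least one) = 1 − 1/16 = 15/16.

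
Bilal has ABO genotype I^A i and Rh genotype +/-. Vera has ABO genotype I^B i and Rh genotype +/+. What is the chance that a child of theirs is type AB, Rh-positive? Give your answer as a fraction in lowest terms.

1/4

ABO cross I^A i × I^B i → offspring phenotypes: 1/4 O, 1/4 A, 1/4 B, 1/4 AB.
Rh cross +/- × +/+ → 1 Rh+.
Independent loci: P(type AB, Rh-positive) = 1/4 × 1 = 1/4.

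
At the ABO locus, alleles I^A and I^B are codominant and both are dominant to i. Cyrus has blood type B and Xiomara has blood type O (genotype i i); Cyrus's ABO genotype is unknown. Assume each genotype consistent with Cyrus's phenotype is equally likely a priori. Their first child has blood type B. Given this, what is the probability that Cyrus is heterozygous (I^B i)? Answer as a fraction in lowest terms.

1/3

Possible genotypes: Cyrus ∈ {I^B I^B, I^B i}; Xiomara ∈ {i i}.
Weight each parental genotype pair by prior × P(type-B child):
  I^B I^B × i i: posterior weight 2/3.
  I^B i × i i: posterior weight 1/3.
Sum the posterior weight over pairs where Cyrus is I^B i: 1/3.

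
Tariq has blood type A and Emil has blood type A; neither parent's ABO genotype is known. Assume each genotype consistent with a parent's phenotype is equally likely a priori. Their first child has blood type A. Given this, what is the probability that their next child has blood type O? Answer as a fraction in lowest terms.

Possible genotypes: Tariq ∈ {I^A I^A, I^A i}; Emil ∈ {I^A I^A, I^A i}.
Weight each parental genotype pair by prior × P(type-A child):
  I^A I^A × I^A I^A: posterior weight 4/15; P(next child type O) = 0.
  I^A I^A × I^A i: posterior weight 4/15; P(next child type O) = 0.
  I^A i × I^A I^A: posterior weight 4/15; P(next child type O) = 0.
  I^A i × I^A i: posterior weight 1/5; P(next child type O) = 1/4.
Weighted sum = 1/20.

1/20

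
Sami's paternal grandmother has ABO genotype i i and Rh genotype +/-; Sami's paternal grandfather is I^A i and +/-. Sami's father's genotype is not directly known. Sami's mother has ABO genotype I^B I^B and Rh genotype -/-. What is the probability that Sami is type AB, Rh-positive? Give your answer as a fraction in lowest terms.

1/8

Sami's father's ABO genotype from i i × I^A i: 1/2 I^A i, 1/2 i i.
Crossing each possibility with the mother I^B I^B and summing P(type AB): 1/2·1/2 + 1/2·0 = 1/4.
Similarly for Rh via the father's Rh distribution: P(Rh+) = 1/2.
Independent loci: 1/4 × 1/2 = 1/8.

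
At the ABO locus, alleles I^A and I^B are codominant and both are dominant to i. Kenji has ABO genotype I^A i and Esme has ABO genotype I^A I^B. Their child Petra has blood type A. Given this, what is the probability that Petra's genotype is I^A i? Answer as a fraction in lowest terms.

Cross I^A i × I^A I^B → 1/4 I^A I^A, 1/4 I^A I^B, 1/4 I^A i, 1/4 I^B i.
Type-A genotypes among offspring: I^A I^A (1/4), I^A i (1/4); total 1/2.
P(I^A i | type A) = (1/4) / (1/2) = 1/2.

1/2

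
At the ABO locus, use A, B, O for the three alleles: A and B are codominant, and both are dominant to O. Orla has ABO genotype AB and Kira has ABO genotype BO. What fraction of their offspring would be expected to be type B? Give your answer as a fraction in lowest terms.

ABO cross AB × BO → offspring phenotypes: 1/4 A, 1/2 B, 1/4 AB.
So P(type B) = 1/2.

1/2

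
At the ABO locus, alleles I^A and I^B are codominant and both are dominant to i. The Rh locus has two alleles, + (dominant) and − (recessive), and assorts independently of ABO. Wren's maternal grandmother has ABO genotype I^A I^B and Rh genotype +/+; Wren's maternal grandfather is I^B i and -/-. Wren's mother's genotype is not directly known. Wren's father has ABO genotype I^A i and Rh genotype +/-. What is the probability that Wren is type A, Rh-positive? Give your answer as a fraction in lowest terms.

Wren's mother's ABO genotype from I^A I^B × I^B i: 1/4 I^A I^B, 1/4 I^A i, 1/4 I^B I^B, 1/4 I^B i.
Crossing each possibility with the father I^A i and summing P(type A): 1/4·1/2 + 1/4·3/4 + 1/4·0 + 1/4·1/4 = 3/8.
Similarly for Rh via the mother's Rh distribution: P(Rh+) = 3/4.
Independent loci: 3/8 × 3/4 = 9/32.

9/32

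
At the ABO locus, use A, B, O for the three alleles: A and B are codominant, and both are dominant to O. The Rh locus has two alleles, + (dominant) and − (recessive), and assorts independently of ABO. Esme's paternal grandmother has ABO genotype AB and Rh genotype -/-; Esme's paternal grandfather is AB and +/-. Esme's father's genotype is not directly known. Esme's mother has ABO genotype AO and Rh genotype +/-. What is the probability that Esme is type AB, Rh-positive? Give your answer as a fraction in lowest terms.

Esme's father's ABO genotype from AB × AB: 1/4 AA, 1/2 AB, 1/4 BB.
Crossing each possibility with the mother AO and summing P(type AB): 1/4·0 + 1/2·1/4 + 1/4·1/2 = 1/4.
Similarly for Rh via the father's Rh distribution: P(Rh+) = 5/8.
Independent loci: 1/4 × 5/8 = 5/32.

5/32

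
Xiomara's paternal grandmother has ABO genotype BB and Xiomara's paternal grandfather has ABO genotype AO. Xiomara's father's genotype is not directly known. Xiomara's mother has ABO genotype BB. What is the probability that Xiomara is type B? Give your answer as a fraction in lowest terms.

3/4

Xiomara's father's ABO genotype from BB × AO: 1/2 AB, 1/2 BO.
Crossing each possibility with the mother BB and summing P(type B): 1/2·1/2 + 1/2·1 = 3/4.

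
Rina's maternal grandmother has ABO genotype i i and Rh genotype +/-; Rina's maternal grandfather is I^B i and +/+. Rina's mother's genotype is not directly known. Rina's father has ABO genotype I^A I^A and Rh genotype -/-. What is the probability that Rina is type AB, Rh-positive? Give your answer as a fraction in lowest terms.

3/16

Rina's mother's ABO genotype from i i × I^B i: 1/2 I^B i, 1/2 i i.
Crossing each possibility with the father I^A I^A and summing P(type AB): 1/2·1/2 + 1/2·0 = 1/4.
Similarly for Rh via the mother's Rh distribution: P(Rh+) = 3/4.
Independent loci: 1/4 × 3/4 = 3/16.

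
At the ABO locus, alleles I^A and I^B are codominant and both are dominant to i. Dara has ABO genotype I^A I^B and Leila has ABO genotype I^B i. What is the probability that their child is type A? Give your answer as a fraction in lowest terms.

1/4

ABO cross I^A I^B × I^B i → offspring phenotypes: 1/4 A, 1/2 B, 1/4 AB.
So P(type A) = 1/4.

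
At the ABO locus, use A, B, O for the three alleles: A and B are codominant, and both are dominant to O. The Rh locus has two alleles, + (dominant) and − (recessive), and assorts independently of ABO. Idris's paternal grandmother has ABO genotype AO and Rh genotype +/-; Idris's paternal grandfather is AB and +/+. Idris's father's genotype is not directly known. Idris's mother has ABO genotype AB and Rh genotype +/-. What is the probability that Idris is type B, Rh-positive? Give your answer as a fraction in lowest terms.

7/32

Idris's father's ABO genotype from AO × AB: 1/4 AA, 1/4 AB, 1/4 AO, 1/4 BO.
Crossing each possibility with the mother AB and summing P(type B): 1/4·0 + 1/4·1/4 + 1/4·1/4 + 1/4·1/2 = 1/4.
Similarly for Rh via the father's Rh distribution: P(Rh+) = 7/8.
Independent loci: 1/4 × 7/8 = 7/32.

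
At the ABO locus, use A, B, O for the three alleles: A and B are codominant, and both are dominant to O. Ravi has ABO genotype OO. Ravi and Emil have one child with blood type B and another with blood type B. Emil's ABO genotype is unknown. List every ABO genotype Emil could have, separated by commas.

AB, BB, BO

For each candidate genotype of Emil, check whether crossing it with OO can produce every observed child phenotype.
  AA → possible child types {A} ✗
  AB → possible child types {A, B} ✓
  AO → possible child types {O, A} ✗
  BB → possible child types {B} ✓
  BO → possible child types {O, B} ✓
  OO → possible child types {O} ✗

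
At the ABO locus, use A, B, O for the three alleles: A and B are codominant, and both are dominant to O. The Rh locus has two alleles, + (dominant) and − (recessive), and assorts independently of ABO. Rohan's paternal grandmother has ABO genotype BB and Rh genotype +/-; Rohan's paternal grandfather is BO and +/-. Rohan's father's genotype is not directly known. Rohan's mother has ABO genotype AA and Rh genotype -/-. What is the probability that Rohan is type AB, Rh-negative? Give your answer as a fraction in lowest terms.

3/8

Rohan's father's ABO genotype from BB × BO: 1/2 BB, 1/2 BO.
Crossing each possibility with the mother AA and summing P(type AB): 1/2·1 + 1/2·1/2 = 3/4.
Similarly for Rh via the father's Rh distribution: P(Rh-) = 1/2.
Independent loci: 3/4 × 1/2 = 3/8.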